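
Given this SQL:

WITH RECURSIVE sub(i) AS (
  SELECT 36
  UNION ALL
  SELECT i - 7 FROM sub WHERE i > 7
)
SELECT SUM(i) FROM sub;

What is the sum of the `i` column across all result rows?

111

Base: i=36.
Iteration 1: 36 > 7 holds -> i = 36 - 7 = 29.
Iteration 2: 29 > 7 holds -> i = 29 - 7 = 22.
Iteration 3: 22 > 7 holds -> i = 22 - 7 = 15.
Iteration 4: 15 > 7 holds -> i = 15 - 7 = 8.
Iteration 5: 8 > 7 holds -> i = 8 - 7 = 1.
Iteration 6: 1 > 7 fails; recursion stops.
SUM(i) = 36 + 29 + 22 + 15 + 8 + 1 = 111.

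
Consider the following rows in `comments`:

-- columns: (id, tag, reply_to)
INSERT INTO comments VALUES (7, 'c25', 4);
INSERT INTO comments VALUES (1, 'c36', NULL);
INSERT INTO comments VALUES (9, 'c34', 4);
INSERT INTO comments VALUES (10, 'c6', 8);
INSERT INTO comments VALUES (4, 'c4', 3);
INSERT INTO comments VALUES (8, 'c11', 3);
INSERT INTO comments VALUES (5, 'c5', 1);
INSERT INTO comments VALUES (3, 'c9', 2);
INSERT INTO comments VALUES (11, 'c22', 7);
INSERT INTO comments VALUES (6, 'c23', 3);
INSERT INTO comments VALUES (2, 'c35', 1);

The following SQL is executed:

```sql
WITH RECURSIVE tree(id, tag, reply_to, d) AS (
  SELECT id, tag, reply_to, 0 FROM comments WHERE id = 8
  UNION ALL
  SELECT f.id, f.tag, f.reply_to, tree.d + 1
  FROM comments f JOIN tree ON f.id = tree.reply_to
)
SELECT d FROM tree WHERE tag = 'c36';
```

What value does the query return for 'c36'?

3

Base: id=8 (c11), reply_to=3, d 0.
Iteration 1: join on id=3 -> c9 (id 3, reply_to=2, d 1).
Iteration 2: join on id=2 -> c35 (id 2, reply_to=1, d 2).
Iteration 3: join on id=1 -> c36 (id 1, reply_to=NULL, d 3).
Iteration 4: reply_to is NULL; no match; recursion stops.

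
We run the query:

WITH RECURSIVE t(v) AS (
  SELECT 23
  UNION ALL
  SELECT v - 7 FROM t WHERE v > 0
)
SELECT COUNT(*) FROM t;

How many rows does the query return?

5

Base: v=23.
Iteration 1: 23 > 0 holds -> v = 23 - 7 = 16.
Iteration 2: 16 > 0 holds -> v = 16 - 7 = 9.
Iteration 3: 9 > 0 holds -> v = 9 - 7 = 2.
Iteration 4: 2 > 0 holds -> v = 2 - 7 = -5.
Iteration 5: -5 > 0 fails; recursion stops.
Total rows emitted: 5.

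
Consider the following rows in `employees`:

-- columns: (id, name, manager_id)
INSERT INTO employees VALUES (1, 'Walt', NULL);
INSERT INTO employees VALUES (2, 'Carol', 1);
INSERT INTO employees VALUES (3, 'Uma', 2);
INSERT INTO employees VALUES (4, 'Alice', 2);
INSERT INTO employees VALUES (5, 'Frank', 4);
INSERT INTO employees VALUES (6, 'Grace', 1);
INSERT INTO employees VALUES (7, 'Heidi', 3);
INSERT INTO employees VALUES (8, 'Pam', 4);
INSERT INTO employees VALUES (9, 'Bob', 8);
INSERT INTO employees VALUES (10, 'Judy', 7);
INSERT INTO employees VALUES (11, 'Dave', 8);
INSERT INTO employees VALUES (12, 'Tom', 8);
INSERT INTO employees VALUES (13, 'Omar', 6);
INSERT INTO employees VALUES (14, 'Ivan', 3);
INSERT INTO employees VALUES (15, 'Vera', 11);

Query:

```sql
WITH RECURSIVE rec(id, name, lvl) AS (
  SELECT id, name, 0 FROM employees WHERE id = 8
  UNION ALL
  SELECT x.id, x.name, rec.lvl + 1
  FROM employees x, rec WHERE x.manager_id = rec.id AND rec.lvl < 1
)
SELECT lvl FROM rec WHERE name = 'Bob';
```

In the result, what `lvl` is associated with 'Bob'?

1

Base: id=8 (Pam) at lvl 0.
Iteration 1: rows with manager_id in {8} -> Bob (id 9, lvl 1), Dave (id 11, lvl 1), Tom (id 12, lvl 1).
Iteration 2: lvl < 1 fails for all current rows; recursion stops.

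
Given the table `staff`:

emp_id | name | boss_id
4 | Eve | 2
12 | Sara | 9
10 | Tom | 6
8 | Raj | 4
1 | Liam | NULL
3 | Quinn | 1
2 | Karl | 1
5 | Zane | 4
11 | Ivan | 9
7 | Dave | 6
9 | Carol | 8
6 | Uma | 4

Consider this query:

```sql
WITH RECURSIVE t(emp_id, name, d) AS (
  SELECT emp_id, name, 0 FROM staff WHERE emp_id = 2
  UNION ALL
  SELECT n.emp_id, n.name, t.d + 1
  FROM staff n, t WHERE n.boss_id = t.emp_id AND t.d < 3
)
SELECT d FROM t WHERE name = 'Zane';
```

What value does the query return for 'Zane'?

2

Base: emp_id=2 (Karl) at d 0.
Iteration 1: rows with boss_id in {2} -> Eve (id 4, d 1).
Iteration 2: rows with boss_id in {4} -> Zane (id 5, d 2), Uma (id 6, d 2), Raj (id 8, d 2).
Iteration 3: rows with boss_id in {5,6,8} -> Dave (id 7, d 3), Carol (id 9, d 3), Tom (id 10, d 3).
Iteration 4: d < 3 fails for all current rows; recursion stops.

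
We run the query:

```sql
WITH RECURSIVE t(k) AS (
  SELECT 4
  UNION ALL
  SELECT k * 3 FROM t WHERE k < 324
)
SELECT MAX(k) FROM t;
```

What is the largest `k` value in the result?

324

Base: k=4.
Iteration 1: 4 < 324 holds -> k = 4 * 3 = 12.
Iteration 2: 12 < 324 holds -> k = 12 * 3 = 36.
Iteration 3: 36 < 324 holds -> k = 36 * 3 = 108.
Iteration 4: 108 < 324 holds -> k = 108 * 3 = 324.
Iteration 5: 324 < 324 fails; recursion stops.
k values: 4, 12, 36, 108, 324; the maximum is 324.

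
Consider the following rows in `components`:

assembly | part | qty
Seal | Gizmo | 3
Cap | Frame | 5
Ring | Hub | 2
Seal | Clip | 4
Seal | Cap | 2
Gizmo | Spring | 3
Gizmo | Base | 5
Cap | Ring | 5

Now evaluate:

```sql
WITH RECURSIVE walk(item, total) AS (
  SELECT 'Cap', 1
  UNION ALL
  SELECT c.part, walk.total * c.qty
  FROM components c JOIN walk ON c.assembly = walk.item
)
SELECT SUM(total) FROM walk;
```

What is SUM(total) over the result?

Base: (Cap, total=1).
Iteration 1: components of {Cap} -> Frame = 1*5 = 5, Ring = 1*5 = 5.
Iteration 2: components of {Frame,Ring} -> Hub = 5*2 = 10.
Iteration 3: no further components; recursion stops.
SUM(total) = 1 + 5 + 5 + 10 = 21.

21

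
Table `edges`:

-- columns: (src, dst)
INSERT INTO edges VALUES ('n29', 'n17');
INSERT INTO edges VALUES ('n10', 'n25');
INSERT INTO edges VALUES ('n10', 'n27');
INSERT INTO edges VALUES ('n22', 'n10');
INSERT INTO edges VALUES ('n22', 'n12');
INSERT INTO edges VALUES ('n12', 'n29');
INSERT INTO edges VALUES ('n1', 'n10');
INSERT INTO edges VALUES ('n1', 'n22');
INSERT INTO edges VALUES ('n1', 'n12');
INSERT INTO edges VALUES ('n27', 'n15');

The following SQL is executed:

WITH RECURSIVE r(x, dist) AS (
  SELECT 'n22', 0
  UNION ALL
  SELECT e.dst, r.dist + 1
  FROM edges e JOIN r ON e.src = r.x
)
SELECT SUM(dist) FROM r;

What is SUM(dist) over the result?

14

Base: (n22, dist=0).
Iteration 1: edges from {n22} -> (n10, dist=1), (n12, dist=1).
Iteration 2: edges from {n10,n12} -> (n25, dist=2), (n27, dist=2), (n29, dist=2).
Iteration 3: edges from {n25,n27,n29} -> (n15, dist=3), (n17, dist=3).
Iteration 4: no outgoing edges from {n15,n17}; recursion stops.
SUM(dist) = 0 + 1 + 1 + 2 + 2 + 2 + 3 + 3 = 14.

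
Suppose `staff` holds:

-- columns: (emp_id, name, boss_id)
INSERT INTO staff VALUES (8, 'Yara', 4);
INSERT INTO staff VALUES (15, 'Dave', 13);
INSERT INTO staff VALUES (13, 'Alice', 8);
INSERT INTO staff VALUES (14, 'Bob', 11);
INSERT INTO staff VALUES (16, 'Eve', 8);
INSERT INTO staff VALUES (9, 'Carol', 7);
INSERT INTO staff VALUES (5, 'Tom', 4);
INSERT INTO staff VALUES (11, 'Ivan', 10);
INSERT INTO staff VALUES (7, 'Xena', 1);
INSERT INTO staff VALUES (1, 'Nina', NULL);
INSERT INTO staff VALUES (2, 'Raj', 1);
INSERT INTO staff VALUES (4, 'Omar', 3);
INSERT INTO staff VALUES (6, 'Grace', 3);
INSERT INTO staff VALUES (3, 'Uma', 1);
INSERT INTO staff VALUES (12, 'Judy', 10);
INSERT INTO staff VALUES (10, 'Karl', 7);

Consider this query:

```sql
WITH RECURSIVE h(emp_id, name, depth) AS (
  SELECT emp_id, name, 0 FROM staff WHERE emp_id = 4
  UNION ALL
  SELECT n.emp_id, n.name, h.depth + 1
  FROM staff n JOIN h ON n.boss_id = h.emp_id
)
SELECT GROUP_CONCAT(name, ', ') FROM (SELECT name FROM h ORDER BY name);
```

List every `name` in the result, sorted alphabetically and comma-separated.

Base: emp_id=4 (Omar) at depth 0.
Iteration 1: rows with boss_id in {4} -> Tom (id 5, depth 1), Yara (id 8, depth 1).
Iteration 2: rows with boss_id in {5,8} -> Alice (id 13, depth 2), Eve (id 16, depth 2).
Iteration 3: rows with boss_id in {13,16} -> Dave (id 15, depth 3).
Iteration 4: no rows with boss_id in {15}; recursion stops.

Alice, Dave, Eve, Omar, Tom, Yara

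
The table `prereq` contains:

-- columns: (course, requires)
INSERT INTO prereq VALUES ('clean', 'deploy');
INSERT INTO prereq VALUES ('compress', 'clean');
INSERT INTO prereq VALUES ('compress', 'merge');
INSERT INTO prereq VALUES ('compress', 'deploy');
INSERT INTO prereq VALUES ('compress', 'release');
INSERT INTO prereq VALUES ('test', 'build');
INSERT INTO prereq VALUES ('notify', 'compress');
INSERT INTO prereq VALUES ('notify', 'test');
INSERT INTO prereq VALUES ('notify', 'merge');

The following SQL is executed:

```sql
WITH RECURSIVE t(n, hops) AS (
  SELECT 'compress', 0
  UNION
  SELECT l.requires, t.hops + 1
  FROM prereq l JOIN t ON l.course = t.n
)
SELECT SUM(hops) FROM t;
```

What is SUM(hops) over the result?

6

Base: (compress, hops=0).
Iteration 1: edges from {compress} -> (clean, hops=1), (deploy, hops=1), (merge, hops=1), (release, hops=1).
Iteration 2: edges from {clean,deploy,merge,release} -> (deploy, hops=2).
Iteration 3: no outgoing edges from {deploy}; recursion stops.
SUM(hops) = 0 + 1 + 1 + 1 + 1 + 2 = 6.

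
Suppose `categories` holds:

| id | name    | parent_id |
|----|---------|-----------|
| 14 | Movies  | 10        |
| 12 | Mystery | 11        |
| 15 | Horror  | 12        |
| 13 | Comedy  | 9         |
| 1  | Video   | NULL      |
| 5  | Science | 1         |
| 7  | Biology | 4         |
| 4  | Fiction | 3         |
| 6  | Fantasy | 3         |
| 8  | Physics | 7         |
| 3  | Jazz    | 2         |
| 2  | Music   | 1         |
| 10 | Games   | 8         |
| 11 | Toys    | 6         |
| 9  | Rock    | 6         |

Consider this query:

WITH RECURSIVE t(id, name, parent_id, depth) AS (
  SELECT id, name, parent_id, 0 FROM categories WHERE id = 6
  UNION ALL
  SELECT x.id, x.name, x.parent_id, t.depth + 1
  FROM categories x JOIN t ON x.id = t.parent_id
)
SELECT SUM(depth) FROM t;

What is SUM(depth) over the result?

6

Base: id=6 (Fantasy), parent_id=3, depth 0.
Iteration 1: join on id=3 -> Jazz (id 3, parent_id=2, depth 1).
Iteration 2: join on id=2 -> Music (id 2, parent_id=1, depth 2).
Iteration 3: join on id=1 -> Video (id 1, parent_id=NULL, depth 3).
Iteration 4: parent_id is NULL; no match; recursion stops.
SUM(depth) = 0 + 1 + 2 + 3 = 6.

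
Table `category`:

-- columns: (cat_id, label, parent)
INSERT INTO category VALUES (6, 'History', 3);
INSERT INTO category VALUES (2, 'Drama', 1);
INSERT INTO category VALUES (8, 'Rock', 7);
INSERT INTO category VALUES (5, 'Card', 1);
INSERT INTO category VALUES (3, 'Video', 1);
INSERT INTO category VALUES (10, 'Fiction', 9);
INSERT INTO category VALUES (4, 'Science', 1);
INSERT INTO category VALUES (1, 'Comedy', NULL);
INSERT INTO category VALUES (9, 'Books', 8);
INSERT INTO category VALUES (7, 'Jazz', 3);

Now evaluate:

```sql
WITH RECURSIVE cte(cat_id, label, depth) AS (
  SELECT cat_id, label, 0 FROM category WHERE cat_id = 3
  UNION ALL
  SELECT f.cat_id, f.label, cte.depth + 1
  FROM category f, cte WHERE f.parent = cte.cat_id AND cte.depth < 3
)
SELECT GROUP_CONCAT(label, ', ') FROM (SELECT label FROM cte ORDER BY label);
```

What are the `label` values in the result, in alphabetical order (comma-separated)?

Base: cat_id=3 (Video) at depth 0.
Iteration 1: rows with parent in {3} -> History (id 6, depth 1), Jazz (id 7, depth 1).
Iteration 2: rows with parent in {6,7} -> Rock (id 8, depth 2).
Iteration 3: rows with parent in {8} -> Books (id 9, depth 3).
Iteration 4: depth < 3 fails for all current rows; recursion stops.

Books, History, Jazz, Rock, Video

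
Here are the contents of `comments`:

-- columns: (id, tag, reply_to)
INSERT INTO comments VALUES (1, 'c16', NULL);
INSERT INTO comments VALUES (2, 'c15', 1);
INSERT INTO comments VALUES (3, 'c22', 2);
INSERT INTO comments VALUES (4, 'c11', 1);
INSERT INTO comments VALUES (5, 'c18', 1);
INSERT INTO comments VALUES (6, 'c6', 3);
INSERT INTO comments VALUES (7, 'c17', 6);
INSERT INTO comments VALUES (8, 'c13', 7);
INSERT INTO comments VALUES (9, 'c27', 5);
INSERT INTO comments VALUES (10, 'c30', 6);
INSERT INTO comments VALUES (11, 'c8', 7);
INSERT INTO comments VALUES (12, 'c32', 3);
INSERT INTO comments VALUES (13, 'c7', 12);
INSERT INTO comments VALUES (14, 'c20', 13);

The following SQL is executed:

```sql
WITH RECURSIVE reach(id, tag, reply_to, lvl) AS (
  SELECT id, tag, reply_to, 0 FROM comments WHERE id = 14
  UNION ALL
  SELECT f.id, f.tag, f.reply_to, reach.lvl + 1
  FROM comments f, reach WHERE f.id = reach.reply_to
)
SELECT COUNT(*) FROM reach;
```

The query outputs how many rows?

6

Base: id=14 (c20), reply_to=13, lvl 0.
Iteration 1: join on id=13 -> c7 (id 13, reply_to=12, lvl 1).
Iteration 2: join on id=12 -> c32 (id 12, reply_to=3, lvl 2).
Iteration 3: join on id=3 -> c22 (id 3, reply_to=2, lvl 3).
Iteration 4: join on id=2 -> c15 (id 2, reply_to=1, lvl 4).
Iteration 5: join on id=1 -> c16 (id 1, reply_to=NULL, lvl 5).
Iteration 6: reply_to is NULL; no match; recursion stops.
Total rows emitted: 6.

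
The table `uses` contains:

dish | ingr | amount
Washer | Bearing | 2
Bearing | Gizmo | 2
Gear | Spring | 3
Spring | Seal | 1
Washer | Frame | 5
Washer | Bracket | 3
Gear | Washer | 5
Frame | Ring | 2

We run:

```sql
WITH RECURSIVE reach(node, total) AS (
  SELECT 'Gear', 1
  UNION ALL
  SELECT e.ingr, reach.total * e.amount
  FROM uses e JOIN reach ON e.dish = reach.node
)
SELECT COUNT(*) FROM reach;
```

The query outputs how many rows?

Base: (Gear, total=1).
Iteration 1: components of {Gear} -> Spring = 1*3 = 3, Washer = 1*5 = 5.
Iteration 2: components of {Spring,Washer} -> Bearing = 5*2 = 10, Bracket = 5*3 = 15, Frame = 5*5 = 25, Seal = 3*1 = 3.
Iteration 3: components of {Bearing,Bracket,Frame,Seal} -> Gizmo = 10*2 = 20, Ring = 25*2 = 50.
Iteration 4: no further components; recursion stops.
Total rows emitted: 9.

9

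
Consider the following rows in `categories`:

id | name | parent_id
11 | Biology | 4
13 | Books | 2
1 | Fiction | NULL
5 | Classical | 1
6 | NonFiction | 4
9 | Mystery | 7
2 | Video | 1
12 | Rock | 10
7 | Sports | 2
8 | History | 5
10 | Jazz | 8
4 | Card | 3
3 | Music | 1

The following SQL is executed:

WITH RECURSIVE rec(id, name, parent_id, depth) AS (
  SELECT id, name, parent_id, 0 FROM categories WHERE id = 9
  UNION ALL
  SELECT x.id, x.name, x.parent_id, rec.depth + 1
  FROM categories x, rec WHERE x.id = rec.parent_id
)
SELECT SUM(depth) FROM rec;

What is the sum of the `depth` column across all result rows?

6

Base: id=9 (Mystery), parent_id=7, depth 0.
Iteration 1: join on id=7 -> Sports (id 7, parent_id=2, depth 1).
Iteration 2: join on id=2 -> Video (id 2, parent_id=1, depth 2).
Iteration 3: join on id=1 -> Fiction (id 1, parent_id=NULL, depth 3).
Iteration 4: parent_id is NULL; no match; recursion stops.
SUM(depth) = 0 + 1 + 2 + 3 = 6.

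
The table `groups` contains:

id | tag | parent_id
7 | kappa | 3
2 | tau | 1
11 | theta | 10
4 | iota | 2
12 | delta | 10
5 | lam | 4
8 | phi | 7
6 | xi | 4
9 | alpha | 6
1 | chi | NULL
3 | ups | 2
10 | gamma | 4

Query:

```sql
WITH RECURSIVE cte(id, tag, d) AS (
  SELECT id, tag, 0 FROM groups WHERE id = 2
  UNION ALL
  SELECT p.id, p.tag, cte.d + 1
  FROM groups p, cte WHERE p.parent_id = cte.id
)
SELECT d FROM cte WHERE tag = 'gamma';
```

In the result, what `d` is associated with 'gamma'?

2

Base: id=2 (tau) at d 0.
Iteration 1: rows with parent_id in {2} -> ups (id 3, d 1), iota (id 4, d 1).
Iteration 2: rows with parent_id in {3,4} -> lam (id 5, d 2), xi (id 6, d 2), kappa (id 7, d 2), gamma (id 10, d 2).
Iteration 3: rows with parent_id in {5,6,7,10} -> phi (id 8, d 3), alpha (id 9, d 3), theta (id 11, d 3), delta (id 12, d 3).
Iteration 4: no rows with parent_id in {8,9,11,12}; recursion stops.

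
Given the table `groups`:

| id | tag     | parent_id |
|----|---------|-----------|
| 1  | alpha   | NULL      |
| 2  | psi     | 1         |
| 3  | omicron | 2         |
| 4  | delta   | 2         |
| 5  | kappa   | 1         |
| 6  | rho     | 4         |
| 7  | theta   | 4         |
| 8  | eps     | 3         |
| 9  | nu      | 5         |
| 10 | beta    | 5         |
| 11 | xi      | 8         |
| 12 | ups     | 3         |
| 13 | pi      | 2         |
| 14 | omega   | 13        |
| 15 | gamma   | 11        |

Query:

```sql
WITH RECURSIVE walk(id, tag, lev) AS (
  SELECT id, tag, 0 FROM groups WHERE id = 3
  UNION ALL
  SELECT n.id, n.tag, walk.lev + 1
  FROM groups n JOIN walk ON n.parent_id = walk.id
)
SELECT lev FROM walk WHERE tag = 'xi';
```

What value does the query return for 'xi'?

Base: id=3 (omicron) at lev 0.
Iteration 1: rows with parent_id in {3} -> eps (id 8, lev 1), ups (id 12, lev 1).
Iteration 2: rows with parent_id in {8,12} -> xi (id 11, lev 2).
Iteration 3: rows with parent_id in {11} -> gamma (id 15, lev 3).
Iteration 4: no rows with parent_id in {15}; recursion stops.

2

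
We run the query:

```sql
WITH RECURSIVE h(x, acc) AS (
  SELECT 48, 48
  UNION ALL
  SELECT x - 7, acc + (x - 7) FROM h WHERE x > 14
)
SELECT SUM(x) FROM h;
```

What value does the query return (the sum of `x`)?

183

Base: x=48, acc=48.
Iteration 1: 48 > 14 holds -> x = 48 - 7 = 41, acc = 48 + 41 = 89.
Iteration 2: 41 > 14 holds -> x = 41 - 7 = 34, acc = 89 + 34 = 123.
Iteration 3: 34 > 14 holds -> x = 34 - 7 = 27, acc = 123 + 27 = 150.
Iteration 4: 27 > 14 holds -> x = 27 - 7 = 20, acc = 150 + 20 = 170.
Iteration 5: 20 > 14 holds -> x = 20 - 7 = 13, acc = 170 + 13 = 183.
Iteration 6: 13 > 14 fails; recursion stops.
SUM(x) = 48 + 41 + 34 + 27 + 20 + 13 = 183.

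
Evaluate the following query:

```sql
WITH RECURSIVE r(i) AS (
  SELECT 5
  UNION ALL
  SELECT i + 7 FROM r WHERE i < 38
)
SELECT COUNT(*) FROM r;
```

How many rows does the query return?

6

Base: i=5.
Iteration 1: 5 < 38 holds -> i = 5 + 7 = 12.
Iteration 2: 12 < 38 holds -> i = 12 + 7 = 19.
Iteration 3: 19 < 38 holds -> i = 19 + 7 = 26.
Iteration 4: 26 < 38 holds -> i = 26 + 7 = 33.
Iteration 5: 33 < 38 holds -> i = 33 + 7 = 40.
Iteration 6: 40 < 38 fails; recursion stops.
Total rows emitted: 6.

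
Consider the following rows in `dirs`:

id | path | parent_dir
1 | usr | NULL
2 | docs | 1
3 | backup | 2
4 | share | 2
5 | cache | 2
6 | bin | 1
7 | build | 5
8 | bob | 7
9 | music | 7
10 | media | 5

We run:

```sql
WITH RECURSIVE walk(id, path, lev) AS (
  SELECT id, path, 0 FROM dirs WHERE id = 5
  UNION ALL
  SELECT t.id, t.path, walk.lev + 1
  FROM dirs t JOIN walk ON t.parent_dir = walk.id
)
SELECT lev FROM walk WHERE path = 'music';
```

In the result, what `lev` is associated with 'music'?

Base: id=5 (cache) at lev 0.
Iteration 1: rows with parent_dir in {5} -> build (id 7, lev 1), media (id 10, lev 1).
Iteration 2: rows with parent_dir in {7,10} -> bob (id 8, lev 2), music (id 9, lev 2).
Iteration 3: no rows with parent_dir in {8,9}; recursion stops.

2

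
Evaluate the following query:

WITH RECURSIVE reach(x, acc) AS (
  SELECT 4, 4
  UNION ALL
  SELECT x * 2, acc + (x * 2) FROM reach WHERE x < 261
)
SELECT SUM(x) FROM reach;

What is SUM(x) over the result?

1020

Base: x=4, acc=4.
Iteration 1: 4 < 261 holds -> x = 4 * 2 = 8, acc = 4 + 8 = 12.
Iteration 2: 8 < 261 holds -> x = 8 * 2 = 16, acc = 12 + 16 = 28.
Iteration 3: 16 < 261 holds -> x = 16 * 2 = 32, acc = 28 + 32 = 60.
Iteration 4: 32 < 261 holds -> x = 32 * 2 = 64, acc = 60 + 64 = 124.
Iteration 5: 64 < 261 holds -> x = 64 * 2 = 128, acc = 124 + 128 = 252.
Iteration 6: 128 < 261 holds -> x = 128 * 2 = 256, acc = 252 + 256 = 508.
Iteration 7: 256 < 261 holds -> x = 256 * 2 = 512, acc = 508 + 512 = 1020.
Iteration 8: 512 < 261 fails; recursion stops.
SUM(x) = 4 + 8 + 16 + 32 + 64 + 128 + 256 + 512 = 1020.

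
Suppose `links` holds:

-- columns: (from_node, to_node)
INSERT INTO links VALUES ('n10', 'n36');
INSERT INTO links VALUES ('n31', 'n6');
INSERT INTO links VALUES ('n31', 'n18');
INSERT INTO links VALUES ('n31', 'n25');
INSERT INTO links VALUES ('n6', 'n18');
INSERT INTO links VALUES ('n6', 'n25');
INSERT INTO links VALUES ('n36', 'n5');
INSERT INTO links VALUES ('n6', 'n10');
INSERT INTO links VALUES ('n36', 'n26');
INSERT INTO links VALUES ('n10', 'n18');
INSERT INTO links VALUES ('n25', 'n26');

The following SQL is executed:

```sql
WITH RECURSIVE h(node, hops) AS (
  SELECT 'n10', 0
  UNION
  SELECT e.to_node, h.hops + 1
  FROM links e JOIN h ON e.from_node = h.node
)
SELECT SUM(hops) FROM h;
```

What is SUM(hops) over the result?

6

Base: (n10, hops=0).
Iteration 1: edges from {n10} -> (n18, hops=1), (n36, hops=1).
Iteration 2: edges from {n18,n36} -> (n26, hops=2), (n5, hops=2).
Iteration 3: no outgoing edges from {n26,n5}; recursion stops.
SUM(hops) = 0 + 1 + 1 + 2 + 2 = 6.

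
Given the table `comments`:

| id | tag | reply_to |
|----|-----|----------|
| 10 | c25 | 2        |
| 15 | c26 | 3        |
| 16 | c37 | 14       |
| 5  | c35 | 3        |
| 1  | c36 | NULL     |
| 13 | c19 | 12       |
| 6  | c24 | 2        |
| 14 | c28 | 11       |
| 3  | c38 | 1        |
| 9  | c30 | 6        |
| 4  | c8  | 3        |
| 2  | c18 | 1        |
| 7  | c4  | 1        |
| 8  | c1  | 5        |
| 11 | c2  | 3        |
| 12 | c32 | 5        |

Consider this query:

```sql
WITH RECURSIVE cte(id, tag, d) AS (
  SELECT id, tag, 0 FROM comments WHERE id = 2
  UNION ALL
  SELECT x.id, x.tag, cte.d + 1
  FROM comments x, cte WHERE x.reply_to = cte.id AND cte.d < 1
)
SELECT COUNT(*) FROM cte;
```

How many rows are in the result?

Base: id=2 (c18) at d 0.
Iteration 1: rows with reply_to in {2} -> c24 (id 6, d 1), c25 (id 10, d 1).
Iteration 2: d < 1 fails for all current rows; recursion stops.
Total rows emitted: 3.

3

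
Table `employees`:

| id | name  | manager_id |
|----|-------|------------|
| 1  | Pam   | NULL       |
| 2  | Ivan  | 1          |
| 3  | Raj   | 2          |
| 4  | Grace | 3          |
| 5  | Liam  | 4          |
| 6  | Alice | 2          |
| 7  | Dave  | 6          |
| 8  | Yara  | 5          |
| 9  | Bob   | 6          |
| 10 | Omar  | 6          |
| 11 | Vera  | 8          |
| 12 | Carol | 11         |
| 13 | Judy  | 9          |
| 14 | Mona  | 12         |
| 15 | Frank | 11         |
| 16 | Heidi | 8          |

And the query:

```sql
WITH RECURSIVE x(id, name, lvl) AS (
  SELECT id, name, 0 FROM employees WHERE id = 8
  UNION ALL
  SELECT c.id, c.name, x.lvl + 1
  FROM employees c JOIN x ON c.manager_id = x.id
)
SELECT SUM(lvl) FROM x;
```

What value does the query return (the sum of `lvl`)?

9

Base: id=8 (Yara) at lvl 0.
Iteration 1: rows with manager_id in {8} -> Vera (id 11, lvl 1), Heidi (id 16, lvl 1).
Iteration 2: rows with manager_id in {11,16} -> Carol (id 12, lvl 2), Frank (id 15, lvl 2).
Iteration 3: rows with manager_id in {12,15} -> Mona (id 14, lvl 3).
Iteration 4: no rows with manager_id in {14}; recursion stops.
SUM(lvl) = 0 + 1 + 1 + 2 + 2 + 3 = 9.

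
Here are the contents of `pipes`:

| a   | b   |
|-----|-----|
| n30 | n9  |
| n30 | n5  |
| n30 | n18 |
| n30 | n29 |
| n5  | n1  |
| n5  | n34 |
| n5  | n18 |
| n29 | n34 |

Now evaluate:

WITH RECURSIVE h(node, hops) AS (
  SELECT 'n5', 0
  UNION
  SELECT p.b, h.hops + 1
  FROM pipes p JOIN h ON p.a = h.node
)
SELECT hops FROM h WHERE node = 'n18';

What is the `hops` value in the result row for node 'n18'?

1

Base: (n5, hops=0).
Iteration 1: edges from {n5} -> (n1, hops=1), (n18, hops=1), (n34, hops=1).
Iteration 2: no outgoing edges from {n1,n18,n34}; recursion stops.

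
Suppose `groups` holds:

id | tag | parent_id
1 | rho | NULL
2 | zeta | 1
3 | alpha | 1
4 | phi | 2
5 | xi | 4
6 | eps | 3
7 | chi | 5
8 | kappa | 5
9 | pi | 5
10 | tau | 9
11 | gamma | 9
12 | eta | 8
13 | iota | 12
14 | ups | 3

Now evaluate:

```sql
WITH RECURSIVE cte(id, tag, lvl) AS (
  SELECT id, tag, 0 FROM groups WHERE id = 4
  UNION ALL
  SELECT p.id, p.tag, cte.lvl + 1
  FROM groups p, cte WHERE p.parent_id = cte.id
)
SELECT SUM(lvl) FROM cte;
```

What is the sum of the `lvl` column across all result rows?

Base: id=4 (phi) at lvl 0.
Iteration 1: rows with parent_id in {4} -> xi (id 5, lvl 1).
Iteration 2: rows with parent_id in {5} -> chi (id 7, lvl 2), kappa (id 8, lvl 2), pi (id 9, lvl 2).
Iteration 3: rows with parent_id in {7,8,9} -> tau (id 10, lvl 3), gamma (id 11, lvl 3), eta (id 12, lvl 3).
Iteration 4: rows with parent_id in {10,11,12} -> iota (id 13, lvl 4).
Iteration 5: no rows with parent_id in {13}; recursion stops.
SUM(lvl) = 0 + 1 + 2 + 2 + 2 + 3 + 3 + 3 + 4 = 20.

20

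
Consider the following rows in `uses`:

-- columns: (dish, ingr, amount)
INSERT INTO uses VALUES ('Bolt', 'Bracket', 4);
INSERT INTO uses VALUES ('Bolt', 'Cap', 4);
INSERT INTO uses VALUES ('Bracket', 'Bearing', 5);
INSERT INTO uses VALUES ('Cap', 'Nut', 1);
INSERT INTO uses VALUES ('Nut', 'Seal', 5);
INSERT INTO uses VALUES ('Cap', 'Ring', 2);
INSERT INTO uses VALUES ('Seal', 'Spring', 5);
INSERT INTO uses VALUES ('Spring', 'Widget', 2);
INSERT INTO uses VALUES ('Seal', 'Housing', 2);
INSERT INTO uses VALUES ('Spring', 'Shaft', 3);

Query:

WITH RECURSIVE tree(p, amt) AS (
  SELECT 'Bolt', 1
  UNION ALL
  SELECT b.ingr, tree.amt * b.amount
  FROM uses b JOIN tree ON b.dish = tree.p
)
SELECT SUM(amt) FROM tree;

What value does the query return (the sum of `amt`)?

701

Base: (Bolt, amt=1).
Iteration 1: components of {Bolt} -> Bracket = 1*4 = 4, Cap = 1*4 = 4.
Iteration 2: components of {Bracket,Cap} -> Bearing = 4*5 = 20, Nut = 4*1 = 4, Ring = 4*2 = 8.
Iteration 3: components of {Bearing,Nut,Ring} -> Seal = 4*5 = 20.
Iteration 4: components of {Seal} -> Housing = 20*2 = 40, Spring = 20*5 = 100.
Iteration 5: components of {Housing,Spring} -> Shaft = 100*3 = 300, Widget = 100*2 = 200.
Iteration 6: no further components; recursion stops.
SUM(amt) = 1 + 4 + 4 + 20 + 4 + 8 + 20 + 100 + 40 + 200 + 300 = 701.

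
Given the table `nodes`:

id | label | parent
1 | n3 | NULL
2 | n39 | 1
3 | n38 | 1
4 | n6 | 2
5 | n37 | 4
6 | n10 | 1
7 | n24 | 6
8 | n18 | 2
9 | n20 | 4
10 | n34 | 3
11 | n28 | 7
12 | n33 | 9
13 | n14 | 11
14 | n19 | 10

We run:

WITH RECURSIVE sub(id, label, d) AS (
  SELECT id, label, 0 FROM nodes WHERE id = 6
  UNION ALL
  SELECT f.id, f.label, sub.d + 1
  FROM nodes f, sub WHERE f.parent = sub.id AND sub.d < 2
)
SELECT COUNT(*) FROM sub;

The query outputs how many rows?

Base: id=6 (n10) at d 0.
Iteration 1: rows with parent in {6} -> n24 (id 7, d 1).
Iteration 2: rows with parent in {7} -> n28 (id 11, d 2).
Iteration 3: d < 2 fails for all current rows; recursion stops.
Total rows emitted: 3.

3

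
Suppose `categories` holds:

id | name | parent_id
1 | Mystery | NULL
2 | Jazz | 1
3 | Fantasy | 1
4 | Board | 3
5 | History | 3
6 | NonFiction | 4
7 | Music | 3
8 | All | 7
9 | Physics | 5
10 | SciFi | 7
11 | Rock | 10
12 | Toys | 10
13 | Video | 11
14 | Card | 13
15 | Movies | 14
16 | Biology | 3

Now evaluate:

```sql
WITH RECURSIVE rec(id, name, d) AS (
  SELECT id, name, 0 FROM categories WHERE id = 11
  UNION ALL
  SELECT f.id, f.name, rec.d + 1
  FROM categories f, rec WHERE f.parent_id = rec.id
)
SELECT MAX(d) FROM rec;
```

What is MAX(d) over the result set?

3

Base: id=11 (Rock) at d 0.
Iteration 1: rows with parent_id in {11} -> Video (id 13, d 1).
Iteration 2: rows with parent_id in {13} -> Card (id 14, d 2).
Iteration 3: rows with parent_id in {14} -> Movies (id 15, d 3).
Iteration 4: no rows with parent_id in {15}; recursion stops.
d values: 0, 1, 2, 3; the maximum is 3.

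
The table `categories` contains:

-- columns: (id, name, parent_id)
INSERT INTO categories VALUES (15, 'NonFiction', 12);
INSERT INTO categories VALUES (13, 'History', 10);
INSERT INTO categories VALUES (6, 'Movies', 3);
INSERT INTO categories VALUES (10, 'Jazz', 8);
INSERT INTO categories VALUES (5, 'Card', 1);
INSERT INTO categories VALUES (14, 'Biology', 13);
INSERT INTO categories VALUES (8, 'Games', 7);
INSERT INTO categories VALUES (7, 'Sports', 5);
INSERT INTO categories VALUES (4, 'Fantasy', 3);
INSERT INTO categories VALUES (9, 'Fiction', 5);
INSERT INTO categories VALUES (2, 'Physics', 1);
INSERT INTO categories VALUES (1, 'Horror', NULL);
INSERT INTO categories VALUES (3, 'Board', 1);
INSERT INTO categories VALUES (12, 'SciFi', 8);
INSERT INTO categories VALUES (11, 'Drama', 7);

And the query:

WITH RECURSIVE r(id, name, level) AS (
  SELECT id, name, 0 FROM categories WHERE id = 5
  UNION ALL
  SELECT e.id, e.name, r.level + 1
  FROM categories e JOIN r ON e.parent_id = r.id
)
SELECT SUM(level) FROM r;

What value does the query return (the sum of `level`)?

Base: id=5 (Card) at level 0.
Iteration 1: rows with parent_id in {5} -> Sports (id 7, level 1), Fiction (id 9, level 1).
Iteration 2: rows with parent_id in {7,9} -> Games (id 8, level 2), Drama (id 11, level 2).
Iteration 3: rows with parent_id in {8,11} -> Jazz (id 10, level 3), SciFi (id 12, level 3).
Iteration 4: rows with parent_id in {10,12} -> History (id 13, level 4), NonFiction (id 15, level 4).
Iteration 5: rows with parent_id in {13,15} -> Biology (id 14, level 5).
Iteration 6: no rows with parent_id in {14}; recursion stops.
SUM(level) = 0 + 1 + 1 + 2 + 2 + 3 + 3 + 4 + 4 + 5 = 25.

25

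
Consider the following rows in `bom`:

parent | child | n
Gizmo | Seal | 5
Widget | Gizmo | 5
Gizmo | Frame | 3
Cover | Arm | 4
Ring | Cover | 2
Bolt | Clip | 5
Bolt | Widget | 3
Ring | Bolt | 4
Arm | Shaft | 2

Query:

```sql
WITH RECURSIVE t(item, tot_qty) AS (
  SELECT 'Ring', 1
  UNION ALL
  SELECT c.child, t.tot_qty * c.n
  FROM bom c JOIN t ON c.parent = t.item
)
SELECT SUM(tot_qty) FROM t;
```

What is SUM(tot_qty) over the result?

Base: (Ring, tot_qty=1).
Iteration 1: components of {Ring} -> Bolt = 1*4 = 4, Cover = 1*2 = 2.
Iteration 2: components of {Bolt,Cover} -> Arm = 2*4 = 8, Clip = 4*5 = 20, Widget = 4*3 = 12.
Iteration 3: components of {Arm,Clip,Widget} -> Gizmo = 12*5 = 60, Shaft = 8*2 = 16.
Iteration 4: components of {Gizmo,Shaft} -> Frame = 60*3 = 180, Seal = 60*5 = 300.
Iteration 5: no further components; recursion stops.
SUM(tot_qty) = 1 + 4 + 2 + 12 + 20 + 8 + 60 + 16 + 180 + 300 = 603.

603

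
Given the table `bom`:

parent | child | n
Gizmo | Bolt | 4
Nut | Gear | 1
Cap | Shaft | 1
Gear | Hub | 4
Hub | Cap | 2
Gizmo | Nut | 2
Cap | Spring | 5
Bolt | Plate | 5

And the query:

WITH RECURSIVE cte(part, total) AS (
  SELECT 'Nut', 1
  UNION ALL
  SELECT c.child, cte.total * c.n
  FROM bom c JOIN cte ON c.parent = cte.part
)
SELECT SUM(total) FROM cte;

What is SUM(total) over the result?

Base: (Nut, total=1).
Iteration 1: components of {Nut} -> Gear = 1*1 = 1.
Iteration 2: components of {Gear} -> Hub = 1*4 = 4.
Iteration 3: components of {Hub} -> Cap = 4*2 = 8.
Iteration 4: components of {Cap} -> Shaft = 8*1 = 8, Spring = 8*5 = 40.
Iteration 5: no further components; recursion stops.
SUM(total) = 1 + 1 + 4 + 8 + 40 + 8 = 62.

62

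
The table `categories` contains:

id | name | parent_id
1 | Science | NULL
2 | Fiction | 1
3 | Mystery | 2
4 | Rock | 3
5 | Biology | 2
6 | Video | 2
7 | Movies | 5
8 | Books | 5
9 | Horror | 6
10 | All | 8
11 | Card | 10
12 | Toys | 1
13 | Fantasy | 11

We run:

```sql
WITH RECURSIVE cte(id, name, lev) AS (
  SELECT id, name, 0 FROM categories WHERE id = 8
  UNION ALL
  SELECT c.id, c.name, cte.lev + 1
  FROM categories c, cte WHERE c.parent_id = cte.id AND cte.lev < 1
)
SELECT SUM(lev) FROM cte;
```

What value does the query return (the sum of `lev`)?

1

Base: id=8 (Books) at lev 0.
Iteration 1: rows with parent_id in {8} -> All (id 10, lev 1).
Iteration 2: lev < 1 fails for all current rows; recursion stops.
SUM(lev) = 0 + 1 = 1.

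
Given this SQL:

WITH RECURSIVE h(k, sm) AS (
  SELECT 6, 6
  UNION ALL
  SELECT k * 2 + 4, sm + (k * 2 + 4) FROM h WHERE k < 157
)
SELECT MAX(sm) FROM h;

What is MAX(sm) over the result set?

Base: k=6, sm=6.
Iteration 1: 6 < 157 holds -> k = 6 * 2 + 4 = 16, sm = 6 + 16 = 22.
Iteration 2: 16 < 157 holds -> k = 16 * 2 + 4 = 36, sm = 22 + 36 = 58.
Iteration 3: 36 < 157 holds -> k = 36 * 2 + 4 = 76, sm = 58 + 76 = 134.
Iteration 4: 76 < 157 holds -> k = 76 * 2 + 4 = 156, sm = 134 + 156 = 290.
Iteration 5: 156 < 157 holds -> k = 156 * 2 + 4 = 316, sm = 290 + 316 = 606.
Iteration 6: 316 < 157 fails; recursion stops.
sm values: 6, 22, 58, 134, 290, 606; the maximum is 606.

606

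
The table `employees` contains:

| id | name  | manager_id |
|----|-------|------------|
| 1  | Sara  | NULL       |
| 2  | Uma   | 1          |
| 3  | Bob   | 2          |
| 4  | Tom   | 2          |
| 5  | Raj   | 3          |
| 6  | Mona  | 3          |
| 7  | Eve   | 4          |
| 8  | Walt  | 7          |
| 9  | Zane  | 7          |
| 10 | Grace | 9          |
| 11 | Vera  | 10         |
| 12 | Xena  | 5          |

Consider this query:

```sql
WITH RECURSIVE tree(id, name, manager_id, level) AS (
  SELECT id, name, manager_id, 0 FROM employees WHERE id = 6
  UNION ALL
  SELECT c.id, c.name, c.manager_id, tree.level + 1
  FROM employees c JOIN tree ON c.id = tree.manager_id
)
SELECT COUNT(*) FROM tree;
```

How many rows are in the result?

Base: id=6 (Mona), manager_id=3, level 0.
Iteration 1: join on id=3 -> Bob (id 3, manager_id=2, level 1).
Iteration 2: join on id=2 -> Uma (id 2, manager_id=1, level 2).
Iteration 3: join on id=1 -> Sara (id 1, manager_id=NULL, level 3).
Iteration 4: manager_id is NULL; no match; recursion stops.
Total rows emitted: 4.

4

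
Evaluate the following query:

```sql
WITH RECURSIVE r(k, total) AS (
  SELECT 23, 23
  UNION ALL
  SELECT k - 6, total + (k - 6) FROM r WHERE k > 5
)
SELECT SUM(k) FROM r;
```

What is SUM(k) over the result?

Base: k=23, total=23.
Iteration 1: 23 > 5 holds -> k = 23 - 6 = 17, total = 23 + 17 = 40.
Iteration 2: 17 > 5 holds -> k = 17 - 6 = 11, total = 40 + 11 = 51.
Iteration 3: 11 > 5 holds -> k = 11 - 6 = 5, total = 51 + 5 = 56.
Iteration 4: 5 > 5 fails; recursion stops.
SUM(k) = 23 + 17 + 11 + 5 = 56.

56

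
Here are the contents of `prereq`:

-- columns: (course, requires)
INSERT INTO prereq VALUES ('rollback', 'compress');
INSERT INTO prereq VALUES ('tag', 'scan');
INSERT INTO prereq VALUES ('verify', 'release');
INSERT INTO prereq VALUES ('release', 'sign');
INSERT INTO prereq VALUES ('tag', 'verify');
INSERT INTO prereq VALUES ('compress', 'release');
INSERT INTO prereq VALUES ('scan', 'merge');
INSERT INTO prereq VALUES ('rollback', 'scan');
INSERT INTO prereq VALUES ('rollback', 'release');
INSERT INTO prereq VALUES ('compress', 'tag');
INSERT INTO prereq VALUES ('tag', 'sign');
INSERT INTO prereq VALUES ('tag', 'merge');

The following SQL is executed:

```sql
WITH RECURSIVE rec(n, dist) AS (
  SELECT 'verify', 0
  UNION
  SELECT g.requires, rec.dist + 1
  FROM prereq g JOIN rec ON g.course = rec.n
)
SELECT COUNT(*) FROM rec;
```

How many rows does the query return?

Base: (verify, dist=0).
Iteration 1: edges from {verify} -> (release, dist=1).
Iteration 2: edges from {release} -> (sign, dist=2).
Iteration 3: no outgoing edges from {sign}; recursion stops.
Total rows emitted: 3.

3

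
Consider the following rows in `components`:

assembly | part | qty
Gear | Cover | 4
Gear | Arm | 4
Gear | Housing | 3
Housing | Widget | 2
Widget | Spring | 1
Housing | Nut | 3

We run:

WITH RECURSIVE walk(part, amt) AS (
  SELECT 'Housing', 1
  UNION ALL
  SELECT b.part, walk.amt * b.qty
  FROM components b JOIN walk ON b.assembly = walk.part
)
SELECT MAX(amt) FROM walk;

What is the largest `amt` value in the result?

3

Base: (Housing, amt=1).
Iteration 1: components of {Housing} -> Nut = 1*3 = 3, Widget = 1*2 = 2.
Iteration 2: components of {Nut,Widget} -> Spring = 2*1 = 2.
Iteration 3: no further components; recursion stops.
amt values: 1, 2, 3, 2; the maximum is 3.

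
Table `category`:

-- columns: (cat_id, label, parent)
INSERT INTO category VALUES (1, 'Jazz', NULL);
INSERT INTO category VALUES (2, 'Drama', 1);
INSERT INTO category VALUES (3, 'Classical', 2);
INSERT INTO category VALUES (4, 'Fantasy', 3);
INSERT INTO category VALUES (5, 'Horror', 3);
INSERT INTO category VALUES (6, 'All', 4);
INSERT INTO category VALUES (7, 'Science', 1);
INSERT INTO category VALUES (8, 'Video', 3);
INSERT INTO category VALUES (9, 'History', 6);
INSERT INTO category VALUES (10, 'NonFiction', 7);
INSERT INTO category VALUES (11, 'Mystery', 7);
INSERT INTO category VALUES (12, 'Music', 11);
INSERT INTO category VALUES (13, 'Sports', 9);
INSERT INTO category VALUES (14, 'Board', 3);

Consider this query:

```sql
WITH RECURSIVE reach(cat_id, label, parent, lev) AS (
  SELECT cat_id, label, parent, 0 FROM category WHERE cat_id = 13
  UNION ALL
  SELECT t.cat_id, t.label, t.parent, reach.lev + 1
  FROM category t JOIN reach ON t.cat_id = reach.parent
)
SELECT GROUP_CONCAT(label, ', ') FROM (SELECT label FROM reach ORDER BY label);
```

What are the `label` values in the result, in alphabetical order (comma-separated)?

Base: cat_id=13 (Sports), parent=9, lev 0.
Iteration 1: join on cat_id=9 -> History (id 9, parent=6, lev 1).
Iteration 2: join on cat_id=6 -> All (id 6, parent=4, lev 2).
Iteration 3: join on cat_id=4 -> Fantasy (id 4, parent=3, lev 3).
Iteration 4: join on cat_id=3 -> Classical (id 3, parent=2, lev 4).
Iteration 5: join on cat_id=2 -> Drama (id 2, parent=1, lev 5).
Iteration 6: join on cat_id=1 -> Jazz (id 1, parent=NULL, lev 6).
Iteration 7: parent is NULL; no match; recursion stops.

All, Classical, Drama, Fantasy, History, Jazz, Sports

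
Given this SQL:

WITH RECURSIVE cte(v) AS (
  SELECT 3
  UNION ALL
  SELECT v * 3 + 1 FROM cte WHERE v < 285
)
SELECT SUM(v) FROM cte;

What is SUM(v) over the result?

Base: v=3.
Iteration 1: 3 < 285 holds -> v = 3 * 3 + 1 = 10.
Iteration 2: 10 < 285 holds -> v = 10 * 3 + 1 = 31.
Iteration 3: 31 < 285 holds -> v = 31 * 3 + 1 = 94.
Iteration 4: 94 < 285 holds -> v = 94 * 3 + 1 = 283.
Iteration 5: 283 < 285 holds -> v = 283 * 3 + 1 = 850.
Iteration 6: 850 < 285 fails; recursion stops.
SUM(v) = 3 + 10 + 31 + 94 + 283 + 850 = 1271.

1271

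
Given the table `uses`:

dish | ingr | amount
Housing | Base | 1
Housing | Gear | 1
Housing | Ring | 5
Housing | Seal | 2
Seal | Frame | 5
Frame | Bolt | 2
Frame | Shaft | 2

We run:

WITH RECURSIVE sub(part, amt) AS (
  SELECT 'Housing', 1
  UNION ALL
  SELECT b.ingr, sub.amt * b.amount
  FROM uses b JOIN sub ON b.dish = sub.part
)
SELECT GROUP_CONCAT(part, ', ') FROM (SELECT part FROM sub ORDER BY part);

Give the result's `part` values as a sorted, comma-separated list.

Base: (Housing, amt=1).
Iteration 1: components of {Housing} -> Base = 1*1 = 1, Gear = 1*1 = 1, Ring = 1*5 = 5, Seal = 1*2 = 2.
Iteration 2: components of {Base,Gear,Ring,Seal} -> Frame = 2*5 = 10.
Iteration 3: components of {Frame} -> Bolt = 10*2 = 20, Shaft = 10*2 = 20.
Iteration 4: no further components; recursion stops.

Base, Bolt, Frame, Gear, Housing, Ring, Seal, Shaft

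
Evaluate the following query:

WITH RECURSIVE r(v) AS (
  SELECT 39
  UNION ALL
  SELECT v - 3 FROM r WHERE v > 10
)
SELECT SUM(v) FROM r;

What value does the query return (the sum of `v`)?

Base: v=39.
Iteration 1: 39 > 10 holds -> v = 39 - 3 = 36.
Iteration 2: 36 > 10 holds -> v = 36 - 3 = 33.
Iteration 3: 33 > 10 holds -> v = 33 - 3 = 30.
Iteration 4: 30 > 10 holds -> v = 30 - 3 = 27.
Iteration 5: 27 > 10 holds -> v = 27 - 3 = 24.
Iteration 6: 24 > 10 holds -> v = 24 - 3 = 21.
Iteration 7: 21 > 10 holds -> v = 21 - 3 = 18.
Iteration 8: 18 > 10 holds -> v = 18 - 3 = 15.
Iteration 9: 15 > 10 holds -> v = 15 - 3 = 12.
Iteration 10: 12 > 10 holds -> v = 12 - 3 = 9.
Iteration 11: 9 > 10 fails; recursion stops.
SUM(v) = 39 + 36 + 33 + 30 + 27 + 24 + 21 + 18 + 15 + 12 + 9 = 264.

264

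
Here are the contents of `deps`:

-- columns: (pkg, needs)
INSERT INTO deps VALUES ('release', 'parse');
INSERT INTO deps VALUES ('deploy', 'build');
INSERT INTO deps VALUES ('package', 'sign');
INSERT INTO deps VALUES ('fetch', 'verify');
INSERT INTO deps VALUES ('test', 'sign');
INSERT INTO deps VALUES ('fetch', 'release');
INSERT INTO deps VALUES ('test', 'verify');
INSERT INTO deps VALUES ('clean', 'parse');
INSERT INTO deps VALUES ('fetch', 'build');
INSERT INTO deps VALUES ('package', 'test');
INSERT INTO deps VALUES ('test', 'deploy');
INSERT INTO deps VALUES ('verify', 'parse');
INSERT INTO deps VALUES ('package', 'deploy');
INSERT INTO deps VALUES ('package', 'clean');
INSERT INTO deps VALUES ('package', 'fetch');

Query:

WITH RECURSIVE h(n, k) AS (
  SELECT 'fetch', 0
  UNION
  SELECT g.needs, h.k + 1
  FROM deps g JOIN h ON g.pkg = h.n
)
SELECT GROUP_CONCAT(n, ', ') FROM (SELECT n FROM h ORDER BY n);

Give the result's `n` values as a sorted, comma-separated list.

Base: (fetch, k=0).
Iteration 1: edges from {fetch} -> (build, k=1), (release, k=1), (verify, k=1).
Iteration 2: edges from {build,release,verify} -> (parse, k=2). [UNION drops 1 duplicate row(s)]
Iteration 3: no outgoing edges from {parse}; recursion stops.

build, fetch, parse, release, verify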